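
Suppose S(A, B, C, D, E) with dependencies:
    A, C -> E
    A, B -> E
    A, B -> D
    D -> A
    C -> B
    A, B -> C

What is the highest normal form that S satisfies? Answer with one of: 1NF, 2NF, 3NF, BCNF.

3NF

Candidate keys: {A, B}, {A, C}, {B, D}, {C, D}. Prime attributes: {A, B, C, D}.
For D -> A we have {D}⁺ = {A, D}; {D} is not a superkey, so BCNF fails.
But every attribute on its right side ({A}) is prime, and the same holds for every other non-superkey FD, so 3NF still holds.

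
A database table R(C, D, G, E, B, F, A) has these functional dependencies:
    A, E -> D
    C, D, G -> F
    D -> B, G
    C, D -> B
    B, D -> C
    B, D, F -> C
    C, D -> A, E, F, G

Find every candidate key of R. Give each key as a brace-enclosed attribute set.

{A, E}, {D}

Closure of {D} is {A, B, C, D, E, F, G}, the whole schema; {D} is a candidate key.
Closure of {A, E} is {A, B, C, D, E, F, G}, the whole schema; {A, E} is a candidate key.
These are minimal and exhaustive — every other superkey contains one of them.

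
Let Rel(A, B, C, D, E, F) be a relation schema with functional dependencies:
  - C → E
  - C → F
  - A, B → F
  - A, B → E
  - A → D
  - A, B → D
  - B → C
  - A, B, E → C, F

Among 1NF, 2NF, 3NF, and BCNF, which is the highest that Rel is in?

Candidate key: {A, B}. Prime attributes: {A, B}.
For C → E we have {C}⁺ = {C, E, F}; {C} is not a superkey, so BCNF fails.
C → E has non-prime {E} on the right and a non-superkey on the left, so 3NF fails.
{A} is a proper subset of the key {A, B}, and {A}⁺ contains the non-prime attribute {D} — a partial dependency, so 2NF is violated.

1NF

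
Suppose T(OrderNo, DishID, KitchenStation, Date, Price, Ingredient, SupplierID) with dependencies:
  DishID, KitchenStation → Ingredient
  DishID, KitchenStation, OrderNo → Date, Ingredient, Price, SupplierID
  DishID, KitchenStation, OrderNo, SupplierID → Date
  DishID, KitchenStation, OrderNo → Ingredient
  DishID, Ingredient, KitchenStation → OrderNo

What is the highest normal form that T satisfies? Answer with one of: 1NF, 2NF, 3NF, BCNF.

BCNF

Candidate key: {DishID, KitchenStation}. Prime attributes: {DishID, KitchenStation}.
Each dependency's left side is a superkey — BCNF holds.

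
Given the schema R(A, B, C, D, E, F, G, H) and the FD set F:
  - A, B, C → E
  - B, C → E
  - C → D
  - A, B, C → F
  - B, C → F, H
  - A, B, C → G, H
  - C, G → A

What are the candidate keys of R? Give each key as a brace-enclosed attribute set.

Attributes never on any right-hand side: {B, C} — every candidate key must contain all of them.
{A, B, C}⁺ = {A, B, C, D, E, F, G, H} — all of the relation — so {A, B, C} is a candidate key.
{B, C, G}⁺ = {A, B, C, D, E, F, G, H} — all of the relation — so {B, C, G} is a candidate key.
These are minimal and exhaustive — every other superkey contains one of them.

{A, B, C}, {B, C, G}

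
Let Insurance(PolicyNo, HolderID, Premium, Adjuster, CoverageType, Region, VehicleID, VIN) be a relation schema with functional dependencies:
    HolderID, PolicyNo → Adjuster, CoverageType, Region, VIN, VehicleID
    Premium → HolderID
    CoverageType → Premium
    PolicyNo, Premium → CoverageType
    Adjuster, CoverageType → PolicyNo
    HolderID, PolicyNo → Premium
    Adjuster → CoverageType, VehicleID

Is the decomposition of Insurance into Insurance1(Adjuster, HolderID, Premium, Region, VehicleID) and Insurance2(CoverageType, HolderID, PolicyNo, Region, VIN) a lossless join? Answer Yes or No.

No

Insurance1 ∩ Insurance2 = {HolderID, Region}; its closure under F is {HolderID, Region}.
The closure covers neither Insurance1 nor Insurance2 entirely; the join is not lossless.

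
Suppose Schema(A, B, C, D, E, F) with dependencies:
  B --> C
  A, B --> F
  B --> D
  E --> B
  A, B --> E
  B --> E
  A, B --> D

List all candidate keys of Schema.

{A, B}, {A, E}

Attributes never on any right-hand side: {A} — every candidate key must contain it.
Closure of {A, B} is {A, B, C, D, E, F}, the whole schema; {A, B} is a candidate key.
Closure of {A, E} is {A, B, C, D, E, F}, the whole schema; {A, E} is a candidate key.
No proper subset of any of these is a key, and no other minimal superkey exists.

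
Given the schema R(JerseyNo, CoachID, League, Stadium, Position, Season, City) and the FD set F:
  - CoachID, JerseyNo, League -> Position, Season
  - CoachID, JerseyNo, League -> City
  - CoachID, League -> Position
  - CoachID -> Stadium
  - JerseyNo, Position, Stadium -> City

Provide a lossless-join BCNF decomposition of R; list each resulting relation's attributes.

Candidate key of the original relation: {CoachID, JerseyNo, League}.
In {City, CoachID, JerseyNo, League, Position, Season, Stadium}, {CoachID, League} is not a superkey ({CoachID, League}⁺ restricted to this set is {CoachID, League, Position, Stadium}), so split on CoachID, League -> Position, Stadium into {CoachID, League, Position, Stadium} and {City, CoachID, JerseyNo, League, Season}.
In {CoachID, League, Position, Stadium}, {CoachID} is not a superkey ({CoachID}⁺ restricted to this set is {CoachID, Stadium}), so split on CoachID -> Stadium into {CoachID, Stadium} and {CoachID, League, Position}.
{CoachID, Stadium} has no BCNF violation.
{CoachID, League, Position} has no BCNF violation.
{City, CoachID, JerseyNo, League, Season} has no BCNF violation.

{City, CoachID, JerseyNo, League, Season}; {CoachID, League, Position}; {CoachID, Stadium}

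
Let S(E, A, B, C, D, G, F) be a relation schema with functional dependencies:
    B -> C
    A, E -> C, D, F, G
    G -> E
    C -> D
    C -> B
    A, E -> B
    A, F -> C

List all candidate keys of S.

Attributes never on any right-hand side: {A} — every candidate key must contain it.
{A, E}⁺ = {A, B, C, D, E, F, G} — all of the relation — so {A, E} is a candidate key.
{A, G}⁺ = {A, B, C, D, E, F, G} — all of the relation — so {A, G} is a candidate key.
These are minimal and exhaustive — every other superkey contains one of them.

{A, E}, {A, G}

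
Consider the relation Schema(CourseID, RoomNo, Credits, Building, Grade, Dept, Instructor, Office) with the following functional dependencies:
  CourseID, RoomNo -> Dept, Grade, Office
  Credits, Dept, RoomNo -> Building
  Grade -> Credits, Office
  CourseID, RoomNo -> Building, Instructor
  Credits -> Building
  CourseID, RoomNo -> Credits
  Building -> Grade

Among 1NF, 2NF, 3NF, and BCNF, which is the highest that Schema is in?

2NF

Candidate key: {CourseID, RoomNo}. Prime attributes: {CourseID, RoomNo}.
Credits, Dept, RoomNo -> Building: {Credits, Dept, RoomNo}⁺ = {Building, Credits, Dept, Grade, Office, RoomNo}, which is not all of the attributes, so the left side is not a superkey — BCNF is violated.
Credits, Dept, RoomNo -> Building determines the non-prime attribute {Building} from a non-superkey — 3NF is violated.
Checking every proper subset of each key, none determines a non-prime attribute — 2NF is satisfied.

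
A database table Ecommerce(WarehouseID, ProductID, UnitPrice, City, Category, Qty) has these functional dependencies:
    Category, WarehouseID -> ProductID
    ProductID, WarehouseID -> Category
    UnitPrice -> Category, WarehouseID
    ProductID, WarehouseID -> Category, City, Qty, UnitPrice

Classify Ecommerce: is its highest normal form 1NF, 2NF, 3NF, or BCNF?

Candidate keys: {Category, WarehouseID}, {ProductID, WarehouseID}, {UnitPrice}. Prime attributes: {Category, ProductID, UnitPrice, WarehouseID}.
The left-hand side of every FD is a superkey, so BCNF is satisfied.

BCNF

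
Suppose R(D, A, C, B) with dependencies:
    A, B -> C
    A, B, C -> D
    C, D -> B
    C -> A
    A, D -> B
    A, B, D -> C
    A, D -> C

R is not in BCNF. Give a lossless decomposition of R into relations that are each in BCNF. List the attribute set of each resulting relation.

{A, C}; {B, C, D}

Candidate keys of the original relation: {A, B}, {A, D}, {B, C}, {C, D}.
In {A, B, C, D}, {C} is not a superkey ({C}⁺ restricted to this set is {A, C}), so split on C -> A into {A, C} and {B, C, D}.
{A, C}: every determinant is a superkey — BCNF.
{B, C, D}: every determinant is a superkey — BCNF.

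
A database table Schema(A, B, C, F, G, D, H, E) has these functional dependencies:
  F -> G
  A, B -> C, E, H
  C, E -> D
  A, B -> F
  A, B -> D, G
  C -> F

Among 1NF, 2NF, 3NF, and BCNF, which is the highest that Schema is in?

Candidate key: {A, B}. Prime attributes: {A, B}.
F -> G: {F}⁺ = {F, G}, which is not all of the attributes, so the left side is not a superkey — BCNF is violated.
Because {G} is non-prime and the left side of F -> G is not a superkey, the relation is not in 3NF.
No proper subset of a key has a non-prime attribute in its closure, so there is no partial dependency; 2NF holds.

2NF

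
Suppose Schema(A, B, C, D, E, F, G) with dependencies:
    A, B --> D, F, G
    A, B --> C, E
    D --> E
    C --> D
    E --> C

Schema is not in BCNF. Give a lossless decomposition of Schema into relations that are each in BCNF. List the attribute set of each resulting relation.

{A, B, D, F, G}; {C, D, E}

Candidate key of the original relation: {A, B}.
Within {A, B, C, D, E, F, G}: {D}⁺ ∩ {A, B, C, D, E, F, G} = {C, D, E}, not the whole set, so D --> C, E violates BCNF; decompose into {C, D, E} and {A, B, D, F, G}.
{C, D, E} is in BCNF.
{A, B, D, F, G} is in BCNF.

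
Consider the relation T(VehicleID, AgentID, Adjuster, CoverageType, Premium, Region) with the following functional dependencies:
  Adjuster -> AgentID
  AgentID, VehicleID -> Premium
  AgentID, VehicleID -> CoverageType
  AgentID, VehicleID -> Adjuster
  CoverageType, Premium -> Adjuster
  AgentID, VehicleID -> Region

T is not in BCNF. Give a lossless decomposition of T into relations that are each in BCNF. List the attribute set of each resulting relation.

Candidate keys of the original relation: {Adjuster, VehicleID}, {AgentID, VehicleID}, {CoverageType, Premium, VehicleID}.
In {Adjuster, AgentID, CoverageType, Premium, Region, VehicleID}, {Adjuster} is not a superkey ({Adjuster}⁺ restricted to this set is {Adjuster, AgentID}), so split on Adjuster -> AgentID into {Adjuster, AgentID} and {Adjuster, CoverageType, Premium, Region, VehicleID}.
{Adjuster, AgentID}: every determinant is a superkey — BCNF.
In {Adjuster, CoverageType, Premium, Region, VehicleID}, {CoverageType, Premium} is not a superkey ({CoverageType, Premium}⁺ restricted to this set is {Adjuster, CoverageType, Premium}), so split on CoverageType, Premium -> Adjuster into {Adjuster, CoverageType, Premium} and {CoverageType, Premium, Region, VehicleID}.
{Adjuster, CoverageType, Premium}: every determinant is a superkey — BCNF.
{CoverageType, Premium, Region, VehicleID}: every determinant is a superkey — BCNF.

{Adjuster, AgentID}; {Adjuster, CoverageType, Premium}; {CoverageType, Premium, Region, VehicleID}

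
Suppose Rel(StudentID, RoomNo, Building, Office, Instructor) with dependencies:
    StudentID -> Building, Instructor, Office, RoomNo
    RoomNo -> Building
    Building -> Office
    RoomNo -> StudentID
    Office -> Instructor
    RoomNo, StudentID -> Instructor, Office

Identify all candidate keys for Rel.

{RoomNo}⁺ = {Building, Instructor, Office, RoomNo, StudentID}, which is every attribute, so {RoomNo} is a candidate key.
{StudentID}⁺ = {Building, Instructor, Office, RoomNo, StudentID}, which is every attribute, so {StudentID} is a candidate key.
No proper subset of any of these is a key, and no other minimal superkey exists.

{RoomNo}, {StudentID}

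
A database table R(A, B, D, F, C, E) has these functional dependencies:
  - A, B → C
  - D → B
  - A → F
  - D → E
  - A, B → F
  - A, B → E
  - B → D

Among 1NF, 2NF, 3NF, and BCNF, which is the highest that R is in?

1NF

Candidate keys: {A, B}, {A, D}. Prime attributes: {A, B, D}.
For D → B we have {D}⁺ = {B, D, E}; {D} is not a superkey, so BCNF fails.
A → F has non-prime {F} on the right and a non-superkey on the left, so 3NF fails.
Since {A} ⊂ {A, B} and {A}⁺ ⊇ {F} with {F} non-prime, there is a partial dependency; 2NF fails.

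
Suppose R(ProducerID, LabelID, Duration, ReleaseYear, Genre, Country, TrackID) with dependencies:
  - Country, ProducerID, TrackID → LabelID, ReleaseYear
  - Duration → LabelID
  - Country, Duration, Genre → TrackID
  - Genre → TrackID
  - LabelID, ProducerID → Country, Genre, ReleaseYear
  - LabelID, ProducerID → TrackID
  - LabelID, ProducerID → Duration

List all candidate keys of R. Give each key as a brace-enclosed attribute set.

Attributes never on any right-hand side: {ProducerID} — every candidate key must contain it.
{Duration, ProducerID} is a candidate key since {Duration, ProducerID}⁺ = {Country, Duration, Genre, LabelID, ProducerID, ReleaseYear, TrackID} covers every attribute.
{LabelID, ProducerID} is a candidate key since {LabelID, ProducerID}⁺ = {Country, Duration, Genre, LabelID, ProducerID, ReleaseYear, TrackID} covers every attribute.
{Country, Genre, ProducerID} is a candidate key since {Country, Genre, ProducerID}⁺ = {Country, Duration, Genre, LabelID, ProducerID, ReleaseYear, TrackID} covers every attribute.
{Country, ProducerID, TrackID} is a candidate key since {Country, ProducerID, TrackID}⁺ = {Country, Duration, Genre, LabelID, ProducerID, ReleaseYear, TrackID} covers every attribute.
Any other superkey properly contains one of these, so there are no further candidate keys.

{Country, Genre, ProducerID}, {Country, ProducerID, TrackID}, {Duration, ProducerID}, {LabelID, ProducerID}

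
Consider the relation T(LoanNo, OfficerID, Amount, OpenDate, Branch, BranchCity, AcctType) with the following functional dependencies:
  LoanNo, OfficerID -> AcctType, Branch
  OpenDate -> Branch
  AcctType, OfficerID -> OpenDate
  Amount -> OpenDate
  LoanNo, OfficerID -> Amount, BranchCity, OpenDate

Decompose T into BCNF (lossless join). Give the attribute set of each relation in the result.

{AcctType, Amount, BranchCity, LoanNo, OfficerID}; {AcctType, OfficerID, OpenDate}; {Branch, OpenDate}

Candidate key of the original relation: {LoanNo, OfficerID}.
{AcctType, Amount, Branch, BranchCity, LoanNo, OfficerID, OpenDate}: {OpenDate} determines {Branch, OpenDate} here but is not a superkey — split on OpenDate -> Branch, giving {Branch, OpenDate} and {AcctType, Amount, BranchCity, LoanNo, OfficerID, OpenDate}.
{Branch, OpenDate} has no BCNF violation.
{AcctType, Amount, BranchCity, LoanNo, OfficerID, OpenDate}: {AcctType, OfficerID} determines {AcctType, OfficerID, OpenDate} here but is not a superkey — split on AcctType, OfficerID -> OpenDate, giving {AcctType, OfficerID, OpenDate} and {AcctType, Amount, BranchCity, LoanNo, OfficerID}.
{AcctType, OfficerID, OpenDate} has no BCNF violation.
{AcctType, Amount, BranchCity, LoanNo, OfficerID} has no BCNF violation.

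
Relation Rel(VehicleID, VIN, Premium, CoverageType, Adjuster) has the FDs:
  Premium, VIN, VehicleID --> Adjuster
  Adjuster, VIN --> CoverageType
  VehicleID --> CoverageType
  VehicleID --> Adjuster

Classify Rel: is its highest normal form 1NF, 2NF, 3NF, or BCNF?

1NF

Candidate key: {Premium, VIN, VehicleID}. Prime attributes: {Premium, VIN, VehicleID}.
For Adjuster, VIN --> CoverageType we have {Adjuster, VIN}⁺ = {Adjuster, CoverageType, VIN}; {Adjuster, VIN} is not a superkey, so BCNF fails.
Because {CoverageType} is non-prime and the left side of Adjuster, VIN --> CoverageType is not a superkey, the relation is not in 3NF.
{VehicleID} is a proper subset of the key {Premium, VIN, VehicleID}, and {VehicleID}⁺ contains the non-prime attributes {Adjuster, CoverageType} — a partial dependency, so 2NF is violated.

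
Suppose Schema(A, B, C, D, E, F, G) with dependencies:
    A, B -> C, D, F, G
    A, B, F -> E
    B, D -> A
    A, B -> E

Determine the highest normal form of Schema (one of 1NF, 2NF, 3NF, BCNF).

BCNF

Candidate keys: {A, B}, {B, D}. Prime attributes: {A, B, D}.
Each dependency's left side is a superkey — BCNF holds.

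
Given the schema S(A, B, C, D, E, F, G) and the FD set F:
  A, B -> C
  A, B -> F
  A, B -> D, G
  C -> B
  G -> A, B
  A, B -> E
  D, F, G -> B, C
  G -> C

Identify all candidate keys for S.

{G}⁺ = {A, B, C, D, E, F, G}, which is every attribute, so {G} is a candidate key.
{A, B}⁺ = {A, B, C, D, E, F, G}, which is every attribute, so {A, B} is a candidate key.
{A, C}⁺ = {A, B, C, D, E, F, G}, which is every attribute, so {A, C} is a candidate key.
No proper subset of any of these is a key, and no other minimal superkey exists.

{A, B}, {A, C}, {G}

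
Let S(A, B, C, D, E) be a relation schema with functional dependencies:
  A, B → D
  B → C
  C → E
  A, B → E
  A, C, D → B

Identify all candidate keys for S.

{A} never appears on the right of any FD, so every key must include it.
{A, B} is a candidate key since {A, B}⁺ = {A, B, C, D, E} covers every attribute.
{A, C, D} is a candidate key since {A, C, D}⁺ = {A, B, C, D, E} covers every attribute.
Any other superkey properly contains one of these, so there are no further candidate keys.

{A, B}, {A, C, D}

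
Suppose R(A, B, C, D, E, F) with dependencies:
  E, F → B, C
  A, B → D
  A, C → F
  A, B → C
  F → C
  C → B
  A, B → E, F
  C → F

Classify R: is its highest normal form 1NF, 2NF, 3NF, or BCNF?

3NF

Candidate keys: {A, B}, {A, C}, {A, F}. Prime attributes: {A, B, C, F}.
E, F → B, C breaks BCNF: {E, F}⁺ = {B, C, E, F}, so {E, F} is not a superkey.
But every attribute on its right side ({B, C}) is prime, and the same holds for every other non-superkey FD, so 3NF still holds.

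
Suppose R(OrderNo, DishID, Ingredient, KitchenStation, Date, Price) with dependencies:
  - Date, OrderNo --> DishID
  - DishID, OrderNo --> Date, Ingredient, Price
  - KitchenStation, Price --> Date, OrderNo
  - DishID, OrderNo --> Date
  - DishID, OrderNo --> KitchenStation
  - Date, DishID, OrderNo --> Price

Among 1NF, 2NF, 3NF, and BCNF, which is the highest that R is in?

BCNF

Candidate keys: {Date, OrderNo}, {DishID, OrderNo}, {KitchenStation, Price}. Prime attributes: {Date, DishID, KitchenStation, OrderNo, Price}.
Every FD has a superkey on the left, so the relation is in BCNF.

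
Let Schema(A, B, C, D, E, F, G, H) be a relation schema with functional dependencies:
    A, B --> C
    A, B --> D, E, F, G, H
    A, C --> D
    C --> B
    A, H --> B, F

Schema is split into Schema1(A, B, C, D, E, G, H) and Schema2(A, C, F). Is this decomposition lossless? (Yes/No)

Common attributes: {A, C}; their closure is {A, B, C, D, E, F, G, H}.
Schema1 is contained in that closure, so Schema1 ∩ Schema2 --> Schema1 holds and the join is lossless.

Yes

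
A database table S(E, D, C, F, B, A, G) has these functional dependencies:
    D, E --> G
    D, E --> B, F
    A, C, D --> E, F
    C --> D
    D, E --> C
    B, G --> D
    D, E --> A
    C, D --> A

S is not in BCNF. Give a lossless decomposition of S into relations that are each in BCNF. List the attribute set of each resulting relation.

Candidate keys of the original relation: {B, E, G}, {C}, {D, E}.
Within {A, B, C, D, E, F, G}: {B, G}⁺ ∩ {A, B, C, D, E, F, G} = {B, D, G}, not the whole set, so B, G --> D violates BCNF; decompose into {B, D, G} and {A, B, C, E, F, G}.
{B, D, G}: every determinant is a superkey — BCNF.
{A, B, C, E, F, G}: every determinant is a superkey — BCNF.

{A, B, C, E, F, G}; {B, D, G}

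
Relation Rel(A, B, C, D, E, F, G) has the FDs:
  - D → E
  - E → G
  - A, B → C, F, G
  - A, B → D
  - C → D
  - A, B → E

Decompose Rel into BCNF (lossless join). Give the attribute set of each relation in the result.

{A, B, C, F}; {C, D}; {D, E}; {E, G}

Candidate key of the original relation: {A, B}.
Within {A, B, C, D, E, F, G}: {D}⁺ ∩ {A, B, C, D, E, F, G} = {D, E, G}, not the whole set, so D → E, G violates BCNF; decompose into {D, E, G} and {A, B, C, D, F}.
Within {D, E, G}: {E}⁺ ∩ {D, E, G} = {E, G}, not the whole set, so E → G violates BCNF; decompose into {E, G} and {D, E}.
{E, G}: every determinant is a superkey — BCNF.
{D, E}: every determinant is a superkey — BCNF.
Within {A, B, C, D, F}: {C}⁺ ∩ {A, B, C, D, F} = {C, D}, not the whole set, so C → D violates BCNF; decompose into {C, D} and {A, B, C, F}.
{C, D}: every determinant is a superkey — BCNF.
{A, B, C, F}: every determinant is a superkey — BCNF.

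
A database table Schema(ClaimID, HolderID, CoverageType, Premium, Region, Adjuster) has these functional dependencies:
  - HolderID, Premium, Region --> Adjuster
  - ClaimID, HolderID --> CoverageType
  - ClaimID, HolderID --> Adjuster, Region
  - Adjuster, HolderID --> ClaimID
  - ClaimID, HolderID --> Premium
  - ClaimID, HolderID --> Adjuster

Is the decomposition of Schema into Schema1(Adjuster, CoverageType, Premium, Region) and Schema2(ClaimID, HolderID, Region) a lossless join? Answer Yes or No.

Schema1 ∩ Schema2 = {Region}; its closure under F is {Region}.
The closure covers neither Schema1 nor Schema2 entirely; the join is not lossless.

No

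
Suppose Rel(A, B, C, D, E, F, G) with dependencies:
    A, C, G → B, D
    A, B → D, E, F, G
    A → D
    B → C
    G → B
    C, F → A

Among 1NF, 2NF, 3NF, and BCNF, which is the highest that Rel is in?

1NF

Candidate keys: {A, B}, {A, G}, {B, F}, {F, G}. Prime attributes: {A, B, F, G}.
A → D breaks BCNF: {A}⁺ = {A, D}, so {A} is not a superkey.
A → D has non-prime {D} on the right and a non-superkey on the left, so 3NF fails.
{A} is a proper subset of the key {A, B}, and {A}⁺ contains the non-prime attribute {D} — a partial dependency, so 2NF is violated.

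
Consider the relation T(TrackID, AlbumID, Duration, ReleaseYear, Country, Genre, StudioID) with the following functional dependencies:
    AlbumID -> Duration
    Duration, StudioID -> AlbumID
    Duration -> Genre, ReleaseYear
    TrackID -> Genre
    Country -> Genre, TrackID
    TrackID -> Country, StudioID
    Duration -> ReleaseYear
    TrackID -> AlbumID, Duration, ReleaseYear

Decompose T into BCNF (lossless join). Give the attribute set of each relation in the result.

Candidate keys of the original relation: {Country}, {TrackID}.
Within {AlbumID, Country, Duration, Genre, ReleaseYear, StudioID, TrackID}: {AlbumID}⁺ ∩ {AlbumID, Country, Duration, Genre, ReleaseYear, StudioID, TrackID} = {AlbumID, Duration, Genre, ReleaseYear}, not the whole set, so AlbumID -> Duration, Genre, ReleaseYear violates BCNF; decompose into {AlbumID, Duration, Genre, ReleaseYear} and {AlbumID, Country, StudioID, TrackID}.
Within {AlbumID, Duration, Genre, ReleaseYear}: {Duration}⁺ ∩ {AlbumID, Duration, Genre, ReleaseYear} = {Duration, Genre, ReleaseYear}, not the whole set, so Duration -> Genre, ReleaseYear violates BCNF; decompose into {Duration, Genre, ReleaseYear} and {AlbumID, Duration}.
{Duration, Genre, ReleaseYear} has no BCNF violation.
{AlbumID, Duration} has no BCNF violation.
{AlbumID, Country, StudioID, TrackID} has no BCNF violation.

{AlbumID, Country, StudioID, TrackID}; {AlbumID, Duration}; {Duration, Genre, ReleaseYear}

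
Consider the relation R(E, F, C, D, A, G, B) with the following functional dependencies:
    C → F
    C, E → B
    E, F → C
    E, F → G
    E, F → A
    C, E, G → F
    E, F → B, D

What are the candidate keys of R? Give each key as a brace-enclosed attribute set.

{C, E}, {E, F}

{E} never appears on the right of any FD, so every key must include it.
{C, E}⁺ = {A, B, C, D, E, F, G}, which is every attribute, so {C, E} is a candidate key.
{E, F}⁺ = {A, B, C, D, E, F, G}, which is every attribute, so {E, F} is a candidate key.
Any other superkey properly contains one of these, so there are no further candidate keys.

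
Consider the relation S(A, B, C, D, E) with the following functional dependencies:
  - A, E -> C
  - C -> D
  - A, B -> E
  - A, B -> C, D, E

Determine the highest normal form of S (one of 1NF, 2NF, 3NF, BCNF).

2NF

Candidate key: {A, B}. Prime attributes: {A, B}.
A, E -> C breaks BCNF: {A, E}⁺ = {A, C, D, E}, so {A, E} is not a superkey.
A, E -> C has non-prime {C} on the right and a non-superkey on the left, so 3NF fails.
No non-prime attribute depends on a proper subset of any candidate key, so 2NF holds.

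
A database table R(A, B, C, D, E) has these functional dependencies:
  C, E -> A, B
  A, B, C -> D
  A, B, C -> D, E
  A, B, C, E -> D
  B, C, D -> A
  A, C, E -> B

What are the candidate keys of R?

No FD produces {C}, so it must be in every candidate key.
Closure of {C, E} is {A, B, C, D, E}, the whole schema; {C, E} is a candidate key.
Closure of {A, B, C} is {A, B, C, D, E}, the whole schema; {A, B, C} is a candidate key.
Closure of {B, C, D} is {A, B, C, D, E}, the whole schema; {B, C, D} is a candidate key.
These are minimal and exhaustive — every other superkey contains one of them.

{A, B, C}, {B, C, D}, {C, E}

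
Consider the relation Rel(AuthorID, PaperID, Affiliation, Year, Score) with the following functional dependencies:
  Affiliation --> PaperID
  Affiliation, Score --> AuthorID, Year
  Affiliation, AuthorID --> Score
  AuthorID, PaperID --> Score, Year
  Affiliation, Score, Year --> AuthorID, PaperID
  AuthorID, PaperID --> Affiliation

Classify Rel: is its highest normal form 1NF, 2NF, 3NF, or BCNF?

3NF

Candidate keys: {Affiliation, AuthorID}, {Affiliation, Score}, {AuthorID, PaperID}. Prime attributes: {Affiliation, AuthorID, PaperID, Score}.
Affiliation --> PaperID: {Affiliation}⁺ = {Affiliation, PaperID}, which is not all of the attributes, so the left side is not a superkey — BCNF is violated.
But every attribute on its right side ({PaperID}) is prime, and the same holds for every other non-superkey FD, so 3NF still holds.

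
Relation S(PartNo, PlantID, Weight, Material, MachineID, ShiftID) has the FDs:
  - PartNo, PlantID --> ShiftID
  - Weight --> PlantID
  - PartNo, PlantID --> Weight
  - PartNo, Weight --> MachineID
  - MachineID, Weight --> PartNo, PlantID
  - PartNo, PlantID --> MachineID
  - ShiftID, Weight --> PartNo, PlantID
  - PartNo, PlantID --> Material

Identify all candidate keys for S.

{MachineID, Weight}, {PartNo, PlantID}, {PartNo, Weight}, {ShiftID, Weight}

{MachineID, Weight}⁺ = {MachineID, Material, PartNo, PlantID, ShiftID, Weight} — all of the relation — so {MachineID, Weight} is a candidate key.
{PartNo, PlantID}⁺ = {MachineID, Material, PartNo, PlantID, ShiftID, Weight} — all of the relation — so {PartNo, PlantID} is a candidate key.
{PartNo, Weight}⁺ = {MachineID, Material, PartNo, PlantID, ShiftID, Weight} — all of the relation — so {PartNo, Weight} is a candidate key.
{ShiftID, Weight}⁺ = {MachineID, Material, PartNo, PlantID, ShiftID, Weight} — all of the relation — so {ShiftID, Weight} is a candidate key.
These are minimal and exhaustive — every other superkey contains one of them.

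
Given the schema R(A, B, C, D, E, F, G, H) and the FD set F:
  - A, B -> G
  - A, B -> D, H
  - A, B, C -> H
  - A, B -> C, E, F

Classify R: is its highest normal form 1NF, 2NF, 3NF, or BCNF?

Candidate key: {A, B}. Prime attributes: {A, B}.
Every FD has a superkey on the left, so the relation is in BCNF.

BCNF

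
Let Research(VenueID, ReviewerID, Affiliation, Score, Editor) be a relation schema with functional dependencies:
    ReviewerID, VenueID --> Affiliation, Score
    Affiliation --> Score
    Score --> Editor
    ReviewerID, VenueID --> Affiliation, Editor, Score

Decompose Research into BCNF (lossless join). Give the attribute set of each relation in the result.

Candidate key of the original relation: {ReviewerID, VenueID}.
In {Affiliation, Editor, ReviewerID, Score, VenueID}, {Affiliation} is not a superkey ({Affiliation}⁺ restricted to this set is {Affiliation, Editor, Score}), so split on Affiliation --> Editor, Score into {Affiliation, Editor, Score} and {Affiliation, ReviewerID, VenueID}.
In {Affiliation, Editor, Score}, {Score} is not a superkey ({Score}⁺ restricted to this set is {Editor, Score}), so split on Score --> Editor into {Editor, Score} and {Affiliation, Score}.
{Editor, Score} is in BCNF.
{Affiliation, Score} is in BCNF.
{Affiliation, ReviewerID, VenueID} is in BCNF.

{Affiliation, ReviewerID, VenueID}; {Affiliation, Score}; {Editor, Score}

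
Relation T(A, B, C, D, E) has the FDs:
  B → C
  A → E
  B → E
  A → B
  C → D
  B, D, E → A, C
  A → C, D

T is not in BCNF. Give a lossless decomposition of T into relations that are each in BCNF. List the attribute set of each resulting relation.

{A, B, C, E}; {C, D}

Candidate keys of the original relation: {A}, {B}.
Within {A, B, C, D, E}: {C}⁺ ∩ {A, B, C, D, E} = {C, D}, not the whole set, so C → D violates BCNF; decompose into {C, D} and {A, B, C, E}.
{C, D} has no BCNF violation.
{A, B, C, E} has no BCNF violation.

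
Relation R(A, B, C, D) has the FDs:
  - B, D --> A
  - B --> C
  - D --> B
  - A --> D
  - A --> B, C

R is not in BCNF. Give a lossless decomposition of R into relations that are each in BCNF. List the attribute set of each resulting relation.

Candidate keys of the original relation: {A}, {D}.
In {A, B, C, D}, {B} is not a superkey ({B}⁺ restricted to this set is {B, C}), so split on B --> C into {B, C} and {A, B, D}.
{B, C}: every determinant is a superkey — BCNF.
{A, B, D}: every determinant is a superkey — BCNF.

{A, B, D}; {B, C}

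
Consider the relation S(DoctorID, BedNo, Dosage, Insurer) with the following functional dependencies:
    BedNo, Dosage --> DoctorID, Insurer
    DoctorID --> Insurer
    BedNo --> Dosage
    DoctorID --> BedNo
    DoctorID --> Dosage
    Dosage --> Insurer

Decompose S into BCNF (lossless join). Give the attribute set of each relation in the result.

{BedNo, DoctorID, Dosage}; {Dosage, Insurer}

Candidate keys of the original relation: {BedNo}, {DoctorID}.
{BedNo, DoctorID, Dosage, Insurer}: {Dosage} determines {Dosage, Insurer} here but is not a superkey — split on Dosage --> Insurer, giving {Dosage, Insurer} and {BedNo, DoctorID, Dosage}.
{Dosage, Insurer}: every determinant is a superkey — BCNF.
{BedNo, DoctorID, Dosage}: every determinant is a superkey — BCNF.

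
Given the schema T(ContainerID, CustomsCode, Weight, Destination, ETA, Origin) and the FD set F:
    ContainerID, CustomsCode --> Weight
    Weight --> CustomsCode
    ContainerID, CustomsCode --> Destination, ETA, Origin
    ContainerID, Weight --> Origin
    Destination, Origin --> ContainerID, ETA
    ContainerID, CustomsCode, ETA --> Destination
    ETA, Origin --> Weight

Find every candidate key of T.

{ContainerID, CustomsCode}, {ContainerID, ETA, Origin}, {ContainerID, Weight}, {Destination, Origin}

{ContainerID, CustomsCode} is a candidate key since {ContainerID, CustomsCode}⁺ = {ContainerID, CustomsCode, Destination, ETA, Origin, Weight} covers every attribute.
{ContainerID, Weight} is a candidate key since {ContainerID, Weight}⁺ = {ContainerID, CustomsCode, Destination, ETA, Origin, Weight} covers every attribute.
{Destination, Origin} is a candidate key since {Destination, Origin}⁺ = {ContainerID, CustomsCode, Destination, ETA, Origin, Weight} covers every attribute.
{ContainerID, ETA, Origin} is a candidate key since {ContainerID, ETA, Origin}⁺ = {ContainerID, CustomsCode, Destination, ETA, Origin, Weight} covers every attribute.
These are minimal and exhaustive — every other superkey contains one of them.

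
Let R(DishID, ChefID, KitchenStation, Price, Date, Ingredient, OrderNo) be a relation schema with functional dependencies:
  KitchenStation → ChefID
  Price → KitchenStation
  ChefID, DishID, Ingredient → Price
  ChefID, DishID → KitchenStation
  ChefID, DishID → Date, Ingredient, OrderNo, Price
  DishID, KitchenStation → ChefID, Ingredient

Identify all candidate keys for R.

{ChefID, DishID}, {DishID, KitchenStation}, {DishID, Price}

{DishID} never appears on the right of any FD, so every key must include it.
Closure of {ChefID, DishID} is {ChefID, Date, DishID, Ingredient, KitchenStation, OrderNo, Price}, the whole schema; {ChefID, DishID} is a candidate key.
Closure of {DishID, KitchenStation} is {ChefID, Date, DishID, Ingredient, KitchenStation, OrderNo, Price}, the whole schema; {DishID, KitchenStation} is a candidate key.
Closure of {DishID, Price} is {ChefID, Date, DishID, Ingredient, KitchenStation, OrderNo, Price}, the whole schema; {DishID, Price} is a candidate key.
Any other superkey properly contains one of these, so there are no further candidate keys.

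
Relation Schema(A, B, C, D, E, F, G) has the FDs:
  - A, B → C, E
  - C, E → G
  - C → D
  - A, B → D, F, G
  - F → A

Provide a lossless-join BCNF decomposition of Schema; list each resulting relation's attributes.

Candidate keys of the original relation: {A, B}, {B, F}.
In {A, B, C, D, E, F, G}, {C, E} is not a superkey ({C, E}⁺ restricted to this set is {C, D, E, G}), so split on C, E → D, G into {C, D, E, G} and {A, B, C, E, F}.
In {C, D, E, G}, {C} is not a superkey ({C}⁺ restricted to this set is {C, D}), so split on C → D into {C, D} and {C, E, G}.
{C, D} has no BCNF violation.
{C, E, G} has no BCNF violation.
In {A, B, C, E, F}, {F} is not a superkey ({F}⁺ restricted to this set is {A, F}), so split on F → A into {A, F} and {B, C, E, F}.
{A, F} has no BCNF violation.
{B, C, E, F} has no BCNF violation.

{A, F}; {B, C, E, F}; {C, D}; {C, E, G}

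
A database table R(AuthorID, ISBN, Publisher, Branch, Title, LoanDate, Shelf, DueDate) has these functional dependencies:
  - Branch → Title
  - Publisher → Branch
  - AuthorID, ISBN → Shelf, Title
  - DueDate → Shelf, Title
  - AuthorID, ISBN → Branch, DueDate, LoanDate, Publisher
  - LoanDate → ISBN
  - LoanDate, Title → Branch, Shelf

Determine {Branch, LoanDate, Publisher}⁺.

Start with {Branch, LoanDate, Publisher}.
Branch → Title applies; add {Title} → now {Branch, LoanDate, Publisher, Title}.
LoanDate → ISBN applies; add {ISBN} → now {Branch, ISBN, LoanDate, Publisher, Title}.
LoanDate, Title → Branch, Shelf applies; add {Shelf} → now {Branch, ISBN, LoanDate, Publisher, Shelf, Title}.
No further FD applies.

{Branch, ISBN, LoanDate, Publisher, Shelf, Title}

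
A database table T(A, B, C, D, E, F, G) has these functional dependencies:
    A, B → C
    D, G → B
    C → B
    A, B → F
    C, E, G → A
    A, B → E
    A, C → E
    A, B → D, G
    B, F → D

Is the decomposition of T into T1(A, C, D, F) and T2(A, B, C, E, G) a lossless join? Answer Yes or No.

T1 ∩ T2 = {A, C}; its closure under F is {A, B, C, D, E, F, G}.
Since T1 ⊆ {A, B, C, D, E, F, G}, the intersection is a superkey of T1; the decomposition is lossless.

Yes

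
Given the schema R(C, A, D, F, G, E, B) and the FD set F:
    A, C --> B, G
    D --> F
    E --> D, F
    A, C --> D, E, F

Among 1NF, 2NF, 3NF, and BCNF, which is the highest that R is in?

Candidate key: {A, C}. Prime attributes: {A, C}.
D --> F breaks BCNF: {D}⁺ = {D, F}, so {D} is not a superkey.
Because {F} is non-prime and the left side of D --> F is not a superkey, the relation is not in 3NF.
Checking every proper subset of each key, none determines a non-prime attribute — 2NF is satisfied.

2NF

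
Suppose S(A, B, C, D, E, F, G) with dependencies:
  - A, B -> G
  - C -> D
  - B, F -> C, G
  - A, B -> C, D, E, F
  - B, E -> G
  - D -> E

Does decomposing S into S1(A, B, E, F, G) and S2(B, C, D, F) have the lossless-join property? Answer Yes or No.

The shared attributes are {B, F} and {B, F}⁺ = {B, C, D, E, F, G}.
This includes all of S2, so the common attributes are a superkey of S2 — the join is lossless.

Yes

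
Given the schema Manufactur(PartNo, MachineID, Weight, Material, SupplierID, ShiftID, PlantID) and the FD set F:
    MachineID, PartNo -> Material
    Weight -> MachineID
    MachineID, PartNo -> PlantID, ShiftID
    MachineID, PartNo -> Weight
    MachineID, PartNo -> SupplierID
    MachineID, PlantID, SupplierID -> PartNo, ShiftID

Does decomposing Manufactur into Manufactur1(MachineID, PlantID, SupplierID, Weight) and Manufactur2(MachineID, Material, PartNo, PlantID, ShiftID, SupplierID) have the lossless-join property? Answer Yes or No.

Common attributes: {MachineID, PlantID, SupplierID}; their closure is {MachineID, Material, PartNo, PlantID, ShiftID, SupplierID, Weight}.
Manufactur1 is contained in that closure, so Manufactur1 ∩ Manufactur2 -> Manufactur1 holds and the join is lossless.

Yes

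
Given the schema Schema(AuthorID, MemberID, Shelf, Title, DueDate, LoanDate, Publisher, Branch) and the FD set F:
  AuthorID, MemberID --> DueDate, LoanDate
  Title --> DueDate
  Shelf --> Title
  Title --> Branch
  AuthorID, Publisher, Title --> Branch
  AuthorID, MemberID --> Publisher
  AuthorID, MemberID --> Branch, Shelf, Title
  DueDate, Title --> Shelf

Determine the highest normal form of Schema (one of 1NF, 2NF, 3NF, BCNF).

Candidate key: {AuthorID, MemberID}. Prime attributes: {AuthorID, MemberID}.
Title --> DueDate breaks BCNF: {Title}⁺ = {Branch, DueDate, Shelf, Title}, so {Title} is not a superkey.
Because {DueDate} is non-prime and the left side of Title --> DueDate is not a superkey, the relation is not in 3NF.
No non-prime attribute depends on a proper subset of any candidate key, so 2NF holds.

2NF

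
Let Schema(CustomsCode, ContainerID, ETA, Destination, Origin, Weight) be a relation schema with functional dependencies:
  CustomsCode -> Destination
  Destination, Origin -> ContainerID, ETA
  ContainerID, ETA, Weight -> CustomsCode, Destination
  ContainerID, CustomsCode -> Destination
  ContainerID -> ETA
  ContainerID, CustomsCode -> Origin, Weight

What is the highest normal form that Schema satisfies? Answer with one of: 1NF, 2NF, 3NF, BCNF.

1NF

Candidate keys: {ContainerID, CustomsCode}, {ContainerID, Weight}, {CustomsCode, Origin}, {Destination, Origin, Weight}. Prime attributes: {ContainerID, CustomsCode, Destination, Origin, Weight}.
For CustomsCode -> Destination we have {CustomsCode}⁺ = {CustomsCode, Destination}; {CustomsCode} is not a superkey, so BCNF fails.
Destination, Origin -> ContainerID, ETA has non-prime {ETA} on the right and a non-superkey on the left, so 3NF fails.
The proper key subset {ContainerID} of {ContainerID, CustomsCode} determines non-prime {ETA}, so the relation is not even in 2NF.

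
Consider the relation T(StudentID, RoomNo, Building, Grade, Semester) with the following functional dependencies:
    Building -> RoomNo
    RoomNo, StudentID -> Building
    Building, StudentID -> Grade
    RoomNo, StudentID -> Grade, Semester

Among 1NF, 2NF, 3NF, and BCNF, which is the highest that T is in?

3NF

Candidate keys: {Building, StudentID}, {RoomNo, StudentID}. Prime attributes: {Building, RoomNo, StudentID}.
Building -> RoomNo: {Building}⁺ = {Building, RoomNo}, which is not all of the attributes, so the left side is not a superkey — BCNF is violated.
But every attribute on its right side ({RoomNo}) is prime, and the same holds for every other non-superkey FD, so 3NF still holds.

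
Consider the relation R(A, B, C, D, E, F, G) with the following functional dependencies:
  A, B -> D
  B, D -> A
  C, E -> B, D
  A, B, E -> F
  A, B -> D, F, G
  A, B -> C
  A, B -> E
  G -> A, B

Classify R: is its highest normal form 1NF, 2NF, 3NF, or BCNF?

BCNF

Candidate keys: {A, B}, {B, D}, {C, E}, {G}. Prime attributes: {A, B, C, D, E, G}.
Every FD has a superkey on the left, so the relation is in BCNF.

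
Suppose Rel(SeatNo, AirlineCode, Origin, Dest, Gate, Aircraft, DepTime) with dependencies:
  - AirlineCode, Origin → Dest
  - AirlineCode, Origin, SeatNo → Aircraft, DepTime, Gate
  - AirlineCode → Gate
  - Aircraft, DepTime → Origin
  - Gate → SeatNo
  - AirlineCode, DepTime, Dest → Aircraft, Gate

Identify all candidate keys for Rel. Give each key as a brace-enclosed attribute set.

Attributes never on any right-hand side: {AirlineCode} — every candidate key must contain it.
Closure of {AirlineCode, Origin} is {Aircraft, AirlineCode, DepTime, Dest, Gate, Origin, SeatNo}, the whole schema; {AirlineCode, Origin} is a candidate key.
Closure of {Aircraft, AirlineCode, DepTime} is {Aircraft, AirlineCode, DepTime, Dest, Gate, Origin, SeatNo}, the whole schema; {Aircraft, AirlineCode, DepTime} is a candidate key.
Closure of {AirlineCode, DepTime, Dest} is {Aircraft, AirlineCode, DepTime, Dest, Gate, Origin, SeatNo}, the whole schema; {AirlineCode, DepTime, Dest} is a candidate key.
No proper subset of any of these is a key, and no other minimal superkey exists.

{Aircraft, AirlineCode, DepTime}, {AirlineCode, DepTime, Dest}, {AirlineCode, Origin}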